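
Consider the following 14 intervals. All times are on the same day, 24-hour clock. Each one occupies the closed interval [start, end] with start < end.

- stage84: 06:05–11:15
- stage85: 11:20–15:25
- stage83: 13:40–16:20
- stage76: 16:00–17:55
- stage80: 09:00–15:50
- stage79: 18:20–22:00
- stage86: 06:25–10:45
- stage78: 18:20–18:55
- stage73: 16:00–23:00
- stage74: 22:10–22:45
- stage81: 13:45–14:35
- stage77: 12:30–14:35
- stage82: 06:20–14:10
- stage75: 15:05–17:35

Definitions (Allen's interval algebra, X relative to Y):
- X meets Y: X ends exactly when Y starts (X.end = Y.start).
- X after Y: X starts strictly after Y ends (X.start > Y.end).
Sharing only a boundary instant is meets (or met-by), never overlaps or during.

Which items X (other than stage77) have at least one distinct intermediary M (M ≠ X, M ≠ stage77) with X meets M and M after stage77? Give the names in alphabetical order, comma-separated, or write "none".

none

Target stage77 = [12:30, 14:35].
Intermediaries M with M after stage77: stage73, stage74, stage75, stage76, stage78, stage79.
Via stage73 — items with X meets stage73: none.
Via stage74 — items with X meets stage74: none.
Via stage75 — items with X meets stage75: none.
Via stage76 — items with X meets stage76: none.
Via stage78 — items with X meets stage78: none.
Via stage79 — items with X meets stage79: none.
Union: none.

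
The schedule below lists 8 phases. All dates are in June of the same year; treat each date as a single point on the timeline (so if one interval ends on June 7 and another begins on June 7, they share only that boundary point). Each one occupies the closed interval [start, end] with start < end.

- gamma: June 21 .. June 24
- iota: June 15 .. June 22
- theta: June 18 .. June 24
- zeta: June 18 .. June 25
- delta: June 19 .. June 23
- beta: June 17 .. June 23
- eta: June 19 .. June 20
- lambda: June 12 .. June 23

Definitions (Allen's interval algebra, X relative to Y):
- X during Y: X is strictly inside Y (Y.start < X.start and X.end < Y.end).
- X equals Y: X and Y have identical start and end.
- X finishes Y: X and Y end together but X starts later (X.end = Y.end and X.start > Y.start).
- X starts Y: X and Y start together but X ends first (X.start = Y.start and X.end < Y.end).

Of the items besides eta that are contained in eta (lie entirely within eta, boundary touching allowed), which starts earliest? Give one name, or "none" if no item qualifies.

none

Target eta = [June 19, June 20].
beta [June 17, June 23] → contains → excluded.
delta [June 19, June 23] → started-by → excluded.
gamma [June 21, June 24] → after → excluded.
iota [June 15, June 22] → contains → excluded.
lambda [June 12, June 23] → contains → excluded.
theta [June 18, June 24] → contains → excluded.
zeta [June 18, June 25] → contains → excluded.
No candidates → none.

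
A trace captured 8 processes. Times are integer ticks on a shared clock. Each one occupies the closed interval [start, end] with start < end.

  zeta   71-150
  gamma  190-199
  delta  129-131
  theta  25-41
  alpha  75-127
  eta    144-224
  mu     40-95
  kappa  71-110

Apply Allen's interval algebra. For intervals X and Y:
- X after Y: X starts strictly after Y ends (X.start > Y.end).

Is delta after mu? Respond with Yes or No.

Yes

delta = [129, 131], mu = [40, 95].
Actual relation of delta to mu: after.
Asked whether 'after' holds → Yes.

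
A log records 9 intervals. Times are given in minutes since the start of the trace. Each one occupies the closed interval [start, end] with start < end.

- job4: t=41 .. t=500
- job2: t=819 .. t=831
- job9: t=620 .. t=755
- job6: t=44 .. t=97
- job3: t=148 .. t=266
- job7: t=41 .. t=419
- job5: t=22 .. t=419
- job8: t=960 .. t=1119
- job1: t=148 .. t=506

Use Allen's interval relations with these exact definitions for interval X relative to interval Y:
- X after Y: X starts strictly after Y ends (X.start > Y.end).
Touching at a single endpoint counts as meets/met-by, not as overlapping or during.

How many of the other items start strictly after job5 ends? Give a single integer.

3

Target job5 = [t=22, t=419].
job1 [t=148, t=506] → overlapped-by → no.
job2 [t=819, t=831] → after → counts.
job3 [t=148, t=266] → during → no.
job4 [t=41, t=500] → overlapped-by → no.
job6 [t=44, t=97] → during → no.
job7 [t=41, t=419] → finishes → no.
job8 [t=960, t=1119] → after → counts.
job9 [t=620, t=755] → after → counts.
Total: 3.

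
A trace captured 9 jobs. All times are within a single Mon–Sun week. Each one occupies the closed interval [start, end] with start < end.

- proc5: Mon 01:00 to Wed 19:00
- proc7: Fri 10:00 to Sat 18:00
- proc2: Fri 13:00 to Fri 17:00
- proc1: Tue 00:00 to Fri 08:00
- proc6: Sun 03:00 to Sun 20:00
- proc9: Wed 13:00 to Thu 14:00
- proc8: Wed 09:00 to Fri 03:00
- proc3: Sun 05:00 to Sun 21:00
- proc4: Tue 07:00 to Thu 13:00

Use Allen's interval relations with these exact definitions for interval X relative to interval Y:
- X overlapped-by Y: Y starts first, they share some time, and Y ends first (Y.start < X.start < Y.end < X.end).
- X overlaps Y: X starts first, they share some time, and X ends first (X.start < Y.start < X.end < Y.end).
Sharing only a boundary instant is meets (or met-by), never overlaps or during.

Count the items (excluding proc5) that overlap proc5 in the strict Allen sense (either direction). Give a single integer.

4

Target proc5 = [Mon 01:00, Wed 19:00].
proc1 [Tue 00:00, Fri 08:00] → overlapped-by → counts.
proc2 [Fri 13:00, Fri 17:00] → after → no.
proc3 [Sun 05:00, Sun 21:00] → after → no.
proc4 [Tue 07:00, Thu 13:00] → overlapped-by → counts.
proc6 [Sun 03:00, Sun 20:00] → after → no.
proc7 [Fri 10:00, Sat 18:00] → after → no.
proc8 [Wed 09:00, Fri 03:00] → overlapped-by → counts.
proc9 [Wed 13:00, Thu 14:00] → overlapped-by → counts.
Total: 4.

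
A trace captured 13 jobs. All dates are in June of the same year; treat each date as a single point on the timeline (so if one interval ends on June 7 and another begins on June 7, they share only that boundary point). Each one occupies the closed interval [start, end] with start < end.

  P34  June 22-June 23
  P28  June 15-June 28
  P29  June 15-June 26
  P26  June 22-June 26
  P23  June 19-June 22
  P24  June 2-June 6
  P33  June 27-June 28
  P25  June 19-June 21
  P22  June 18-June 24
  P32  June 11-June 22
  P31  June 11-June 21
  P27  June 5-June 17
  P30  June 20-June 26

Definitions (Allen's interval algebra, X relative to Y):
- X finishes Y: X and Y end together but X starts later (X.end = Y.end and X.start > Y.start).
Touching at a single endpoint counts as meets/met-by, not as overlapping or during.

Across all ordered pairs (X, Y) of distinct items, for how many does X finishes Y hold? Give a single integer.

Checking all 156 ordered pairs for relation 'finishes'; matching pairs in alphabetical order:
(P23, P32): P23 finishes P32 ✓
(P25, P31): P25 finishes P31 ✓
(P26, P29): P26 finishes P29 ✓
(P26, P30): P26 finishes P30 ✓
(P30, P29): P30 finishes P29 ✓
(P33, P28): P33 finishes P28 ✓
Count: 6.

6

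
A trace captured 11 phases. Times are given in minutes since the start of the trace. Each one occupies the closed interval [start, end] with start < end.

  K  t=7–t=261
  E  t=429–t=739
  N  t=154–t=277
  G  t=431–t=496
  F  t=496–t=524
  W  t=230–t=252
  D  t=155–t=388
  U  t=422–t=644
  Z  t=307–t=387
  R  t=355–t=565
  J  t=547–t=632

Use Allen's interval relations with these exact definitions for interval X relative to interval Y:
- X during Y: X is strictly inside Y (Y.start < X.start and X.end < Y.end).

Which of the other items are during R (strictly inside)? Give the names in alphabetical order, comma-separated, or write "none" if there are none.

F, G

Target R = [t=355, t=565].
D [t=155, t=388] → overlaps → no.
E [t=429, t=739] → overlapped-by → no.
F [t=496, t=524] → during → yes.
G [t=431, t=496] → during → yes.
J [t=547, t=632] → overlapped-by → no.
K [t=7, t=261] → before → no.
N [t=154, t=277] → before → no.
U [t=422, t=644] → overlapped-by → no.
W [t=230, t=252] → before → no.
Z [t=307, t=387] → overlaps → no.
Result: F, G.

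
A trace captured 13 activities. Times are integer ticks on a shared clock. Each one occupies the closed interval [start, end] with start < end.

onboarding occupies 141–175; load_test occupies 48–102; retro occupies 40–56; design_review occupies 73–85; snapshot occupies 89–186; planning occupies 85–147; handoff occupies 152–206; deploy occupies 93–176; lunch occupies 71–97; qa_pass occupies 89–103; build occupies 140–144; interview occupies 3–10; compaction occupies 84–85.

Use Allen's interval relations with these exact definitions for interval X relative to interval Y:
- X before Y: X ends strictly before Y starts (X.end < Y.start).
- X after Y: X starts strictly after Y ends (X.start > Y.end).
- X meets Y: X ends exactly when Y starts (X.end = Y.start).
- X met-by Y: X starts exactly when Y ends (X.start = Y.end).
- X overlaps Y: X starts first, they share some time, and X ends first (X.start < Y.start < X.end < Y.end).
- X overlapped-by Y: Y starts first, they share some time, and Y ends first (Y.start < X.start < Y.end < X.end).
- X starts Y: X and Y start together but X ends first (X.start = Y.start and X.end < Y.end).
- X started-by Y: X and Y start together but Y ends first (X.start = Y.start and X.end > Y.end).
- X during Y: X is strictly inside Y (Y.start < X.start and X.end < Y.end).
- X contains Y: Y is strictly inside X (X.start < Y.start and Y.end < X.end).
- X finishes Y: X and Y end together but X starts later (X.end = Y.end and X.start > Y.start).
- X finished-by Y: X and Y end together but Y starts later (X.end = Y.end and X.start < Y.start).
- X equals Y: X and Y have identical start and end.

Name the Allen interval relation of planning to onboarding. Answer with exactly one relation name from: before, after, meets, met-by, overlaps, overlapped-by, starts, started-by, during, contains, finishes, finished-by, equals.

overlaps

planning = [85, 147]; onboarding = [141, 175].
Compare endpoints: planning.start < onboarding.start, planning.start < onboarding.end, planning.end > onboarding.start, planning.end < onboarding.end.
That pattern is 'overlaps'.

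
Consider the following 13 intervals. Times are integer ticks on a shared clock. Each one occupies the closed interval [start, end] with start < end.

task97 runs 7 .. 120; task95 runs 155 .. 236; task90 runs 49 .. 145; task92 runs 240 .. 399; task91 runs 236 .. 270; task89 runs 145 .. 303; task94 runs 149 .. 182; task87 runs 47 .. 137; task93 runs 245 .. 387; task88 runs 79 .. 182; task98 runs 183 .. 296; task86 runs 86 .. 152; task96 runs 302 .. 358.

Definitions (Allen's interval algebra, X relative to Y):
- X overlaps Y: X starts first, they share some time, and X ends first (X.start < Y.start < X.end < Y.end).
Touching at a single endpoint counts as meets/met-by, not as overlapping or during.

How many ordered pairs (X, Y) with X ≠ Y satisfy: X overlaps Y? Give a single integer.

22

Checking all 156 ordered pairs for relation 'overlaps'; matching pairs in alphabetical order:
(task86, task89): task86 overlaps task89 ✓
(task86, task94): task86 overlaps task94 ✓
(task87, task86): task87 overlaps task86 ✓
(task87, task88): task87 overlaps task88 ✓
(task87, task90): task87 overlaps task90 ✓
(task88, task89): task88 overlaps task89 ✓
(task88, task95): task88 overlaps task95 ✓
(task89, task92): task89 overlaps task92 ✓
(task89, task93): task89 overlaps task93 ✓
(task89, task96): task89 overlaps task96 ✓
(task90, task86): task90 overlaps task86 ✓
(task90, task88): task90 overlaps task88 ✓
(task91, task92): task91 overlaps task92 ✓
(task91, task93): task91 overlaps task93 ✓
(task94, task95): task94 overlaps task95 ✓
(task95, task98): task95 overlaps task98 ✓
(task97, task86): task97 overlaps task86 ✓
(task97, task87): task97 overlaps task87 ✓
(task97, task88): task97 overlaps task88 ✓
(task97, task90): task97 overlaps task90 ✓
(task98, task92): task98 overlaps task92 ✓
(task98, task93): task98 overlaps task93 ✓
Count: 22.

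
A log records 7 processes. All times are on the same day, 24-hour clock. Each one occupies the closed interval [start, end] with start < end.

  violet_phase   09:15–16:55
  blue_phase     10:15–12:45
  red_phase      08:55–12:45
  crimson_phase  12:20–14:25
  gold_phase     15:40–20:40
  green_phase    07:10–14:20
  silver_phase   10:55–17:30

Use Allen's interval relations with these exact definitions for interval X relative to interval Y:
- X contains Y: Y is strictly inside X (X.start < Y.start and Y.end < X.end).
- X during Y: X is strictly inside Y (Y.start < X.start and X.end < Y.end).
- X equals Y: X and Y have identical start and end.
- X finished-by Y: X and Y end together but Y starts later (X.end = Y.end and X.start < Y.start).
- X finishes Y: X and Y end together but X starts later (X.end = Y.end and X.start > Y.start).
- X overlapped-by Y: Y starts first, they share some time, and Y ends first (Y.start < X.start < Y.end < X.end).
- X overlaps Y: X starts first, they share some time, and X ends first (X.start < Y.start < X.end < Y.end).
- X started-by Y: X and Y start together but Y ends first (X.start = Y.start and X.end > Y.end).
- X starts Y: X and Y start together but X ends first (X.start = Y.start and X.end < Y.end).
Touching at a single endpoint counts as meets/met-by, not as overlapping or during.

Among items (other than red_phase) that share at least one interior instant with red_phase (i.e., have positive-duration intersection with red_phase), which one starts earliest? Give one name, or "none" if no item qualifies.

green_phase

Target red_phase = [08:55, 12:45].
blue_phase [10:15, 12:45] → finishes → candidate.
crimson_phase [12:20, 14:25] → overlapped-by → candidate.
gold_phase [15:40, 20:40] → after → excluded.
green_phase [07:10, 14:20] → contains → candidate.
silver_phase [10:55, 17:30] → overlapped-by → candidate.
violet_phase [09:15, 16:55] → overlapped-by → candidate.
Among candidates, earliest start is 07:10 → green_phase.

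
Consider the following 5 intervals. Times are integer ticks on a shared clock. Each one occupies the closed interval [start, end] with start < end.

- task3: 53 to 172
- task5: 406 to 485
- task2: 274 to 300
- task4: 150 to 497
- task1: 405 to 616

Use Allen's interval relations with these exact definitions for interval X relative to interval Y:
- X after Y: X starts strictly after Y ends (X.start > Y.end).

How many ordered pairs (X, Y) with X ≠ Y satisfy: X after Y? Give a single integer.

5

Checking all 20 ordered pairs for relation 'after'; matching pairs in alphabetical order:
(task1, task2): task1 after task2 ✓
(task1, task3): task1 after task3 ✓
(task2, task3): task2 after task3 ✓
(task5, task2): task5 after task2 ✓
(task5, task3): task5 after task3 ✓
Count: 5.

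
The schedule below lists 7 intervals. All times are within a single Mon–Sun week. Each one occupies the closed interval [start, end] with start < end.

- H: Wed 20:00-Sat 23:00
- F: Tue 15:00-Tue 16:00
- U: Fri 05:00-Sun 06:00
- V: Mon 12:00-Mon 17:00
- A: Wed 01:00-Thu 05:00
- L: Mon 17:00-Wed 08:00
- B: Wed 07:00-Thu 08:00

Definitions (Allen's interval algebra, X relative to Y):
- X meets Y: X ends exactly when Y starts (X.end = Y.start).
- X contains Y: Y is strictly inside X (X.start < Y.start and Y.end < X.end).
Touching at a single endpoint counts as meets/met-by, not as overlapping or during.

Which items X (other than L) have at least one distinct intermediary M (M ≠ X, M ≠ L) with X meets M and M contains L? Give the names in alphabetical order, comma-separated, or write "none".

none

Target L = [Mon 17:00, Wed 08:00].
Intermediaries M with M contains L: none.
Union: none.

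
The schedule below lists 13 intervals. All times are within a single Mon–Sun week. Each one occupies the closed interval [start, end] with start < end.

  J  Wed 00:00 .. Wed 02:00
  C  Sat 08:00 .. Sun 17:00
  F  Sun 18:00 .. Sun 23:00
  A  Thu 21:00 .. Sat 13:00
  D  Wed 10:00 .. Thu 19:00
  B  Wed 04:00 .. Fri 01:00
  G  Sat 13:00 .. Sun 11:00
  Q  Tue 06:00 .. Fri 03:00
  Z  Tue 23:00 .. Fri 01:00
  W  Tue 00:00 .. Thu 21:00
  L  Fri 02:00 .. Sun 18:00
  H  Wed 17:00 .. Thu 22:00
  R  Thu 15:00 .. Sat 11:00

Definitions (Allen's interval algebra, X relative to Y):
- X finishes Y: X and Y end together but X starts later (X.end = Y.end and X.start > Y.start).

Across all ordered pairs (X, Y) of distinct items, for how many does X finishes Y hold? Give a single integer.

Checking all 156 ordered pairs for relation 'finishes'; matching pairs in alphabetical order:
(B, Z): B finishes Z ✓
Count: 1.

1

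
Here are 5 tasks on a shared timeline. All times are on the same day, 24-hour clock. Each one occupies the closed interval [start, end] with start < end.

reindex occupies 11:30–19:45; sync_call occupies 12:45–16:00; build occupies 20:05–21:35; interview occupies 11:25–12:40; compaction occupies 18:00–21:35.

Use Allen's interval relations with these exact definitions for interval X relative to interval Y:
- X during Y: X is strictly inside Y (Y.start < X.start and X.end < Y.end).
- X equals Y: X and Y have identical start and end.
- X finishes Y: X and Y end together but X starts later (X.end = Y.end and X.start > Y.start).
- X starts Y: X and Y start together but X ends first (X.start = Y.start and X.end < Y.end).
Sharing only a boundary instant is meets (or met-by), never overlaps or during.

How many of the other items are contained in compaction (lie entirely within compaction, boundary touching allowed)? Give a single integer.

1

Target compaction = [18:00, 21:35].
build [20:05, 21:35] → finishes → counts.
interview [11:25, 12:40] → before → no.
reindex [11:30, 19:45] → overlaps → no.
sync_call [12:45, 16:00] → before → no.
Total: 1.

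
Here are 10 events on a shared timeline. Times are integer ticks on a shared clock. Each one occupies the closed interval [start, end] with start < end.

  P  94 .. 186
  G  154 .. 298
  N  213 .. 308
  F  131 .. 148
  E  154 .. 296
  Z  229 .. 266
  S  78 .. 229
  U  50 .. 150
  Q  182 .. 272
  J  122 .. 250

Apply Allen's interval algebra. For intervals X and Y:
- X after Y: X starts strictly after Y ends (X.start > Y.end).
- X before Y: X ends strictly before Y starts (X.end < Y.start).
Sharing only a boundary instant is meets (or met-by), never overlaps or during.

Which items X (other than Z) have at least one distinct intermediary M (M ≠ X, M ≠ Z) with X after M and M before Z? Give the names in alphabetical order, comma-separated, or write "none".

Target Z = [229, 266].
Intermediaries M with M before Z: F, P, U.
Via F — items with X after F: E, G, N, Q.
Via P — items with X after P: N.
Via U — items with X after U: E, G, N, Q.
Union: E, G, N, Q.

E, G, N, Q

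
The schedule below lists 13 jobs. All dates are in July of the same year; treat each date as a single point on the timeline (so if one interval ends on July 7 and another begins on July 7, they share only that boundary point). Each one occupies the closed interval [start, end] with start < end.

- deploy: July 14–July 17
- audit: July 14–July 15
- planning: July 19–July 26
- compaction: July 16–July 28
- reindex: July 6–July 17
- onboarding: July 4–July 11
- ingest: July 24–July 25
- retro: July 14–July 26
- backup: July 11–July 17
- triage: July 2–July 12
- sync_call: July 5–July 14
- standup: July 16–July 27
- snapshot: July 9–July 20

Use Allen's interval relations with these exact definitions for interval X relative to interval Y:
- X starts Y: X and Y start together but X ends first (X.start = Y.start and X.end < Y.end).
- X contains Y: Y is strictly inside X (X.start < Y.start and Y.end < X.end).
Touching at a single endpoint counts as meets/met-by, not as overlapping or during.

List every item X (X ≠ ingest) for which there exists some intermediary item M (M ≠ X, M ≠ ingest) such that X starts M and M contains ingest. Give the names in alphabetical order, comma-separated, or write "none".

Target ingest = [July 24, July 25].
Intermediaries M with M contains ingest: compaction, planning, retro, standup.
Via compaction — items with X starts compaction: standup.
Via planning — items with X starts planning: none.
Via retro — items with X starts retro: audit, deploy.
Via standup — items with X starts standup: none.
Union: audit, deploy, standup.

audit, deploy, standup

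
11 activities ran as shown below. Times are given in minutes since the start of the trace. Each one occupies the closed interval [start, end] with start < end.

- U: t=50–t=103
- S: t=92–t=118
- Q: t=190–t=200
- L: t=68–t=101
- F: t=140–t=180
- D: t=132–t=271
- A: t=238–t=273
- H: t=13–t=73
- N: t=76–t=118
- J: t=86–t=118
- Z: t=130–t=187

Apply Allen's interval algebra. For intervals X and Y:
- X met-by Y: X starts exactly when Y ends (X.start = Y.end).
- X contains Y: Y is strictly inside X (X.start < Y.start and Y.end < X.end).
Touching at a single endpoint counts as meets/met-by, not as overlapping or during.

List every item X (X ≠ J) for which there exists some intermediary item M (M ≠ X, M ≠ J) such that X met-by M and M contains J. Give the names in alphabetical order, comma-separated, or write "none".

Target J = [t=86, t=118].
Intermediaries M with M contains J: none.
Union: none.

none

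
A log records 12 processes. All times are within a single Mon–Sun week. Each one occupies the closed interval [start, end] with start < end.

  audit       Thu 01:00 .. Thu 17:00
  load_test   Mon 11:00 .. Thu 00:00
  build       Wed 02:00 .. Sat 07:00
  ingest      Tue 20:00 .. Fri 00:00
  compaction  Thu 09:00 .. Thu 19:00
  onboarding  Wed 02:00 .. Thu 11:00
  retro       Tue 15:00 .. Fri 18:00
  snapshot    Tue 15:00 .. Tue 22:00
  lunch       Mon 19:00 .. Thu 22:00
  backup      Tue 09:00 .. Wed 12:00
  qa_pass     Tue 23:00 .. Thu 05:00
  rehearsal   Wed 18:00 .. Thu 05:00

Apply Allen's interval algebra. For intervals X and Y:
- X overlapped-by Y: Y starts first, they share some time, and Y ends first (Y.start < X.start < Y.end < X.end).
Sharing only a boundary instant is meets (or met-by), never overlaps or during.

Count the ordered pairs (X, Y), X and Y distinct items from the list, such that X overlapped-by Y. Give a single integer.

25

Checking all 132 ordered pairs for relation 'overlapped-by'; matching pairs in alphabetical order:
(audit, onboarding): audit overlapped-by onboarding ✓
(audit, qa_pass): audit overlapped-by qa_pass ✓
(audit, rehearsal): audit overlapped-by rehearsal ✓
(build, backup): build overlapped-by backup ✓
(build, ingest): build overlapped-by ingest ✓
(build, load_test): build overlapped-by load_test ✓
(build, lunch): build overlapped-by lunch ✓
(build, qa_pass): build overlapped-by qa_pass ✓
(build, retro): build overlapped-by retro ✓
(compaction, audit): compaction overlapped-by audit ✓
(compaction, onboarding): compaction overlapped-by onboarding ✓
(ingest, backup): ingest overlapped-by backup ✓
(ingest, load_test): ingest overlapped-by load_test ✓
(ingest, lunch): ingest overlapped-by lunch ✓
(ingest, snapshot): ingest overlapped-by snapshot ✓
(lunch, load_test): lunch overlapped-by load_test ✓
(onboarding, backup): onboarding overlapped-by backup ✓
(onboarding, load_test): onboarding overlapped-by load_test ✓
(onboarding, qa_pass): onboarding overlapped-by qa_pass ✓
(qa_pass, backup): qa_pass overlapped-by backup ✓
(qa_pass, load_test): qa_pass overlapped-by load_test ✓
(rehearsal, load_test): rehearsal overlapped-by load_test ✓
(retro, backup): retro overlapped-by backup ✓
(retro, load_test): retro overlapped-by load_test ✓
... plus 1 further pairs not listed.
Count: 25.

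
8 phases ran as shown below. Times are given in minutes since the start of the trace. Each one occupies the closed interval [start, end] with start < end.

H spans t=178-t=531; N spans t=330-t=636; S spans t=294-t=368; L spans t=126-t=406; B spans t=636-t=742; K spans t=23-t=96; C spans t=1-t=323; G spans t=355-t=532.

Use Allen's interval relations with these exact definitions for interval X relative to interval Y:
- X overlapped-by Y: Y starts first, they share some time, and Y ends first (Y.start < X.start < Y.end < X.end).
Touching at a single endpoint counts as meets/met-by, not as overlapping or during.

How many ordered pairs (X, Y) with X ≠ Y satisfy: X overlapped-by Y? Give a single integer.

Checking all 56 ordered pairs for relation 'overlapped-by'; matching pairs in alphabetical order:
(G, H): G overlapped-by H ✓
(G, L): G overlapped-by L ✓
(G, S): G overlapped-by S ✓
(H, C): H overlapped-by C ✓
(H, L): H overlapped-by L ✓
(L, C): L overlapped-by C ✓
(N, H): N overlapped-by H ✓
(N, L): N overlapped-by L ✓
(N, S): N overlapped-by S ✓
(S, C): S overlapped-by C ✓
Count: 10.

10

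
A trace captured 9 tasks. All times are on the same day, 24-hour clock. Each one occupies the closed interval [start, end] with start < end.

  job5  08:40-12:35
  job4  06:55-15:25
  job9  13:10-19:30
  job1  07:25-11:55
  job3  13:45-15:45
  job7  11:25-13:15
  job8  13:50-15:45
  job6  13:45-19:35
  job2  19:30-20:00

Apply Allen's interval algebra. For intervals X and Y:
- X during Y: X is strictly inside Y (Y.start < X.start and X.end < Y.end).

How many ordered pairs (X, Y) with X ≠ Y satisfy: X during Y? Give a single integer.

Checking all 72 ordered pairs for relation 'during'; matching pairs in alphabetical order:
(job1, job4): job1 during job4 ✓
(job3, job9): job3 during job9 ✓
(job5, job4): job5 during job4 ✓
(job7, job4): job7 during job4 ✓
(job8, job6): job8 during job6 ✓
(job8, job9): job8 during job9 ✓
Count: 6.

6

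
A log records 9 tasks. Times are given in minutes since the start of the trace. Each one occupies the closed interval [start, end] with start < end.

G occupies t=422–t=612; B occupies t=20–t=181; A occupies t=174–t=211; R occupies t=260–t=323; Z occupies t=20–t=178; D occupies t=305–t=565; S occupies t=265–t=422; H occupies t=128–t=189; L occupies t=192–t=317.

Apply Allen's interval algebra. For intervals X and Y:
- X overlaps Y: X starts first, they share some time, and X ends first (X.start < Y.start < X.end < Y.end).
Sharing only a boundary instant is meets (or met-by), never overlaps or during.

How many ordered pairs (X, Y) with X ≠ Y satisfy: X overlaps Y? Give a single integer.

Checking all 72 ordered pairs for relation 'overlaps'; matching pairs in alphabetical order:
(A, L): A overlaps L ✓
(B, A): B overlaps A ✓
(B, H): B overlaps H ✓
(D, G): D overlaps G ✓
(H, A): H overlaps A ✓
(L, D): L overlaps D ✓
(L, R): L overlaps R ✓
(L, S): L overlaps S ✓
(R, D): R overlaps D ✓
(R, S): R overlaps S ✓
(S, D): S overlaps D ✓
(Z, A): Z overlaps A ✓
(Z, H): Z overlaps H ✓
Count: 13.

13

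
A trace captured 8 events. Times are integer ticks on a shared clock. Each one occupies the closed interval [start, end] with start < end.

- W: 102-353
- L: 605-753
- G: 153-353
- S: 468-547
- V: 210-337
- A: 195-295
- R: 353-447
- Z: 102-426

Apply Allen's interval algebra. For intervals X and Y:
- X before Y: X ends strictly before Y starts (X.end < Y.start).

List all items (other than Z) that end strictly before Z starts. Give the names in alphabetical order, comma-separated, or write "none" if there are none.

Target Z = [102, 426].
A [195, 295] → during → no.
G [153, 353] → during → no.
L [605, 753] → after → no.
R [353, 447] → overlapped-by → no.
S [468, 547] → after → no.
V [210, 337] → during → no.
W [102, 353] → starts → no.
Result: none.

none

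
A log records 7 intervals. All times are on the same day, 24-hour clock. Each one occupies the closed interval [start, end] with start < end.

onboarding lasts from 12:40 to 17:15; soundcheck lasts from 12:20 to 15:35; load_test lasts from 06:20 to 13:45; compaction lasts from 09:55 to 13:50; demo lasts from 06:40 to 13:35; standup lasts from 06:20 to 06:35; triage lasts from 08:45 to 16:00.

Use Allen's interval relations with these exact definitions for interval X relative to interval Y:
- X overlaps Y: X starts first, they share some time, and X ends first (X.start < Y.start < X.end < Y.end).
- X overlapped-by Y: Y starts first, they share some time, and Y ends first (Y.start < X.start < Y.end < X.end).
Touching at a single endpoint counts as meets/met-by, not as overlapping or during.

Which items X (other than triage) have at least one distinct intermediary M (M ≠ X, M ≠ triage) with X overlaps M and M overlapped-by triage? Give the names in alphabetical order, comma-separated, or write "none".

Target triage = [08:45, 16:00].
Intermediaries M with M overlapped-by triage: onboarding.
Via onboarding — items with X overlaps onboarding: compaction, demo, load_test, soundcheck.
Union: compaction, demo, load_test, soundcheck.

compaction, demo, load_test, soundcheck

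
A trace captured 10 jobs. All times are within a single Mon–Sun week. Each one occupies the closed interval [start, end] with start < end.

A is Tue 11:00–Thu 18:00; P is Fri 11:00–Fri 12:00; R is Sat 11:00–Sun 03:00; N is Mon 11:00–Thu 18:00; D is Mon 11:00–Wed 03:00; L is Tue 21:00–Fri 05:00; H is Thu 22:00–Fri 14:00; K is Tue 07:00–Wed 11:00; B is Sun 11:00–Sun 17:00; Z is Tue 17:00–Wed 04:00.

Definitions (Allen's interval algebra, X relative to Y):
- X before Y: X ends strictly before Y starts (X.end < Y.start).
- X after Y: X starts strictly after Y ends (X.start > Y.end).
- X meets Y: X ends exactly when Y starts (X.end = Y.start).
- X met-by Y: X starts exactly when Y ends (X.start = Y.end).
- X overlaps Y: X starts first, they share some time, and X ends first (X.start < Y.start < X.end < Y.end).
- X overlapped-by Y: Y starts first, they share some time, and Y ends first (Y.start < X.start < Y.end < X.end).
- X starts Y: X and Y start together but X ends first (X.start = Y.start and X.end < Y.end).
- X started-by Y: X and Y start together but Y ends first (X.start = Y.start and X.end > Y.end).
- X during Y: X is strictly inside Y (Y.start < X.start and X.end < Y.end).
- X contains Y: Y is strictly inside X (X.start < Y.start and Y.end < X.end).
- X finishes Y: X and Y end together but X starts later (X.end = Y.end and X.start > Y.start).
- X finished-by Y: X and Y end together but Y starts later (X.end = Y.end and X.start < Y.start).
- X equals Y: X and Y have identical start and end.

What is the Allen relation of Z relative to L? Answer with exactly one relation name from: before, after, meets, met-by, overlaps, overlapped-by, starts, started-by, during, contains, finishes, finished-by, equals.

Z = [Tue 17:00, Wed 04:00]; L = [Tue 21:00, Fri 05:00].
Compare endpoints: Z.start < L.start, Z.start < L.end, Z.end > L.start, Z.end < L.end.
That pattern is 'overlaps'.

overlaps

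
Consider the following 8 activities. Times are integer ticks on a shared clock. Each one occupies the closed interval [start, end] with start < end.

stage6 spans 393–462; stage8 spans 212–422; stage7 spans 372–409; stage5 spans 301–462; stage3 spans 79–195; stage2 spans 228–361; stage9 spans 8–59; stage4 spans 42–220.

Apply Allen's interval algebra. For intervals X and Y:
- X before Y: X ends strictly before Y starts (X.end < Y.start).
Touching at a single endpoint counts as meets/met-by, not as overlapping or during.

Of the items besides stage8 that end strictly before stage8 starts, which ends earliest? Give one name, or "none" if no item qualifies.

stage9

Target stage8 = [212, 422].
stage2 [228, 361] → during → excluded.
stage3 [79, 195] → before → candidate.
stage4 [42, 220] → overlaps → excluded.
stage5 [301, 462] → overlapped-by → excluded.
stage6 [393, 462] → overlapped-by → excluded.
stage7 [372, 409] → during → excluded.
stage9 [8, 59] → before → candidate.
Among candidates, earliest end is 59 → stage9.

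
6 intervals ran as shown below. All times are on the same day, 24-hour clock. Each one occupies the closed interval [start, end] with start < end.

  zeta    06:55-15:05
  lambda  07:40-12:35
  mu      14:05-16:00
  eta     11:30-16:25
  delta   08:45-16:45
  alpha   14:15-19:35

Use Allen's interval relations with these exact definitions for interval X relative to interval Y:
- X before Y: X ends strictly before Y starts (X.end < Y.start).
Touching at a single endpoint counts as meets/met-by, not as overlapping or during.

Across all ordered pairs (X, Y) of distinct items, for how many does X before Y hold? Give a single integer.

Checking all 30 ordered pairs for relation 'before'; matching pairs in alphabetical order:
(lambda, alpha): lambda before alpha ✓
(lambda, mu): lambda before mu ✓
Count: 2.

2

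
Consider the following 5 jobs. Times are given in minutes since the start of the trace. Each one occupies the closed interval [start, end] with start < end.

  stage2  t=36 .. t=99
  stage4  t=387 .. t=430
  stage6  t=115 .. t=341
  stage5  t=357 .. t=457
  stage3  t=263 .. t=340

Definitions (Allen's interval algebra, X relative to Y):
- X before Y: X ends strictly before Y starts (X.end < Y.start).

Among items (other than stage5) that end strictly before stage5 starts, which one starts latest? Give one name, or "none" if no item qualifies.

stage3

Target stage5 = [t=357, t=457].
stage2 [t=36, t=99] → before → candidate.
stage3 [t=263, t=340] → before → candidate.
stage4 [t=387, t=430] → during → excluded.
stage6 [t=115, t=341] → before → candidate.
Among candidates, latest start is t=263 → stage3.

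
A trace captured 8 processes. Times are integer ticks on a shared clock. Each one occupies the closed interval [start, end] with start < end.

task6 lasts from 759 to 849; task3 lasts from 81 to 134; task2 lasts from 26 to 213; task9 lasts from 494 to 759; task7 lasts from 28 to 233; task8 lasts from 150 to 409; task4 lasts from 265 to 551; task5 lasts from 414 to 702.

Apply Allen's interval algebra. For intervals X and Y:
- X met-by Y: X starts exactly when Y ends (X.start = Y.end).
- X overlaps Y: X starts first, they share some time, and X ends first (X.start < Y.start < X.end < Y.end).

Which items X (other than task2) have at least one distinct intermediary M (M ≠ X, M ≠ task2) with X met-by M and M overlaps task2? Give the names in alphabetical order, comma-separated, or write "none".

Target task2 = [26, 213].
Intermediaries M with M overlaps task2: none.
Union: none.

none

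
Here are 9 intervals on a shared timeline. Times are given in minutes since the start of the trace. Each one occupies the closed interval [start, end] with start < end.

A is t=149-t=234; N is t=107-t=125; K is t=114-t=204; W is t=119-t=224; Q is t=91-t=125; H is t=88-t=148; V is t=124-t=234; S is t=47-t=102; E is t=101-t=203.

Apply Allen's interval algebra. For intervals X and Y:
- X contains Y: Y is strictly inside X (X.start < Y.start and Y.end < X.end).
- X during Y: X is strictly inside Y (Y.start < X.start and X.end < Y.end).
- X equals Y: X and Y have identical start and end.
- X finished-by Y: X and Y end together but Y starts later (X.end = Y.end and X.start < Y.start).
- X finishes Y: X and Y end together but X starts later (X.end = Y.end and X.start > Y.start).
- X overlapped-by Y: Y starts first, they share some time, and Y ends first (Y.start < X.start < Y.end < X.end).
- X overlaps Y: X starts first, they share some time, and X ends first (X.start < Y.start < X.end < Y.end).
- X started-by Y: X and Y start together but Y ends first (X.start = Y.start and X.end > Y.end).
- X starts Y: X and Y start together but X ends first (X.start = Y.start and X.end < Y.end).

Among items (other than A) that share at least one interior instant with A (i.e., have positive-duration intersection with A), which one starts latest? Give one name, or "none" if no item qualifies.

V

Target A = [t=149, t=234].
E [t=101, t=203] → overlaps → candidate.
H [t=88, t=148] → before → excluded.
K [t=114, t=204] → overlaps → candidate.
N [t=107, t=125] → before → excluded.
Q [t=91, t=125] → before → excluded.
S [t=47, t=102] → before → excluded.
V [t=124, t=234] → finished-by → candidate.
W [t=119, t=224] → overlaps → candidate.
Among candidates, latest start is t=124 → V.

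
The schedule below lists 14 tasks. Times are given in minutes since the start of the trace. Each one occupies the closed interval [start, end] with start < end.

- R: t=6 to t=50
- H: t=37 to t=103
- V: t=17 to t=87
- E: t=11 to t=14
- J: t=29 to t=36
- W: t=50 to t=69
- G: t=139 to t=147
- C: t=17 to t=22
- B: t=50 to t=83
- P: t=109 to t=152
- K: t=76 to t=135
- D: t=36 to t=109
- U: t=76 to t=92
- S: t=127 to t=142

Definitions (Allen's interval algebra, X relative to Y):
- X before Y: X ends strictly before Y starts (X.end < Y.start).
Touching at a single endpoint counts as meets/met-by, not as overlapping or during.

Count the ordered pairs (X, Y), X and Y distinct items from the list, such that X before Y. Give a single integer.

55

Checking all 182 ordered pairs for relation 'before'; matching pairs in alphabetical order:
(B, G): B before G ✓
(B, P): B before P ✓
(B, S): B before S ✓
(C, B): C before B ✓
(C, D): C before D ✓
(C, G): C before G ✓
(C, H): C before H ✓
(C, J): C before J ✓
(C, K): C before K ✓
(C, P): C before P ✓
(C, S): C before S ✓
(C, U): C before U ✓
(C, W): C before W ✓
(D, G): D before G ✓
(D, S): D before S ✓
(E, B): E before B ✓
(E, C): E before C ✓
(E, D): E before D ✓
(E, G): E before G ✓
(E, H): E before H ✓
(E, J): E before J ✓
(E, K): E before K ✓
(E, P): E before P ✓
(E, S): E before S ✓
... plus 31 further pairs not listed.
Count: 55.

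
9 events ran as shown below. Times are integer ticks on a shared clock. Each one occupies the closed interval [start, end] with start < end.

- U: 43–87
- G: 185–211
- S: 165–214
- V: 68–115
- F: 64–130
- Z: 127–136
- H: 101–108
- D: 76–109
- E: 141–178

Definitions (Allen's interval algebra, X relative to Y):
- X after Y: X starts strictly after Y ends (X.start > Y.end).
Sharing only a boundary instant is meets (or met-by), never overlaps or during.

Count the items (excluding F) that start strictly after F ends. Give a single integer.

Target F = [64, 130].
D [76, 109] → during → no.
E [141, 178] → after → counts.
G [185, 211] → after → counts.
H [101, 108] → during → no.
S [165, 214] → after → counts.
U [43, 87] → overlaps → no.
V [68, 115] → during → no.
Z [127, 136] → overlapped-by → no.
Total: 3.

3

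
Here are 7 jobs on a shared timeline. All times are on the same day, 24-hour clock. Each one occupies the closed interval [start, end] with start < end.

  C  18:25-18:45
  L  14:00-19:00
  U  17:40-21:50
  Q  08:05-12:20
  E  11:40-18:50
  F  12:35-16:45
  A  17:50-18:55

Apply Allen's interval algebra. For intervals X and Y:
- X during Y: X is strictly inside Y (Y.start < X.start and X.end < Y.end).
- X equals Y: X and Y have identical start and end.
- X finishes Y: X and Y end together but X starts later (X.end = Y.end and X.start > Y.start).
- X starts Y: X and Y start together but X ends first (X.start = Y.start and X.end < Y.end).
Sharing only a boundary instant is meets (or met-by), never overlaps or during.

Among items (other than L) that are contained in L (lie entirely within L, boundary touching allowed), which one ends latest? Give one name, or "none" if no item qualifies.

A

Target L = [14:00, 19:00].
A [17:50, 18:55] → during → candidate.
C [18:25, 18:45] → during → candidate.
E [11:40, 18:50] → overlaps → excluded.
F [12:35, 16:45] → overlaps → excluded.
Q [08:05, 12:20] → before → excluded.
U [17:40, 21:50] → overlapped-by → excluded.
Among candidates, latest end is 18:55 → A.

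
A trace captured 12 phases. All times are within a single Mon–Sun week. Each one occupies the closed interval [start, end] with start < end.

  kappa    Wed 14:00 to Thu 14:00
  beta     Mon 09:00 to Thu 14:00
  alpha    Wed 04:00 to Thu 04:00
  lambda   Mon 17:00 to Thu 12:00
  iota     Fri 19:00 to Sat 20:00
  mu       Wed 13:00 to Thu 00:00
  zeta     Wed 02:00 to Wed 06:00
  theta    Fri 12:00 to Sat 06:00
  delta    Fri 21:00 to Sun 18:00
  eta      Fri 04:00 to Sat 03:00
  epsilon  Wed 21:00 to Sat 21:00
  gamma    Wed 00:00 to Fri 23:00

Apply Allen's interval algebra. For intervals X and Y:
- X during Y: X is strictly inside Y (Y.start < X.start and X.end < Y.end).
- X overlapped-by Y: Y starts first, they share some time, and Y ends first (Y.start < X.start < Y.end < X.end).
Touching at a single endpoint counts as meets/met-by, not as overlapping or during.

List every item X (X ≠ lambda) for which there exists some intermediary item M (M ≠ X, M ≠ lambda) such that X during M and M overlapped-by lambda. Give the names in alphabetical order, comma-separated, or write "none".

Target lambda = [Mon 17:00, Thu 12:00].
Intermediaries M with M overlapped-by lambda: epsilon, gamma, kappa.
Via epsilon — items with X during epsilon: eta, iota, theta.
Via gamma — items with X during gamma: alpha, kappa, mu, zeta.
Via kappa — items with X during kappa: none.
Union: alpha, eta, iota, kappa, mu, theta, zeta.

alpha, eta, iota, kappa, mu, theta, zeta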